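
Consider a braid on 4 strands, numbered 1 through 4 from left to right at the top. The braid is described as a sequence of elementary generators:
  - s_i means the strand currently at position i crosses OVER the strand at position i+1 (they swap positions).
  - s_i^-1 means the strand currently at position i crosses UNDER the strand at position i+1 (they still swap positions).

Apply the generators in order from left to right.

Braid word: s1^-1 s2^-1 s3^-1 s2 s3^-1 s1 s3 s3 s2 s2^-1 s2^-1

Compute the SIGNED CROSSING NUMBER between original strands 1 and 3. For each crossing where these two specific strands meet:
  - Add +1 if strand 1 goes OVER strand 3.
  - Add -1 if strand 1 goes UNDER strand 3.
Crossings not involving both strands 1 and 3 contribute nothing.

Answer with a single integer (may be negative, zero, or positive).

Gen 1: crossing 1x2. Both 1&3? no. Sum: 0
Gen 2: 1 under 3. Both 1&3? yes. Contrib: -1. Sum: -1
Gen 3: crossing 1x4. Both 1&3? no. Sum: -1
Gen 4: crossing 3x4. Both 1&3? no. Sum: -1
Gen 5: 3 under 1. Both 1&3? yes. Contrib: +1. Sum: 0
Gen 6: crossing 2x4. Both 1&3? no. Sum: 0
Gen 7: 1 over 3. Both 1&3? yes. Contrib: +1. Sum: 1
Gen 8: 3 over 1. Both 1&3? yes. Contrib: -1. Sum: 0
Gen 9: crossing 2x1. Both 1&3? no. Sum: 0
Gen 10: crossing 1x2. Both 1&3? no. Sum: 0
Gen 11: crossing 2x1. Both 1&3? no. Sum: 0

Answer: 0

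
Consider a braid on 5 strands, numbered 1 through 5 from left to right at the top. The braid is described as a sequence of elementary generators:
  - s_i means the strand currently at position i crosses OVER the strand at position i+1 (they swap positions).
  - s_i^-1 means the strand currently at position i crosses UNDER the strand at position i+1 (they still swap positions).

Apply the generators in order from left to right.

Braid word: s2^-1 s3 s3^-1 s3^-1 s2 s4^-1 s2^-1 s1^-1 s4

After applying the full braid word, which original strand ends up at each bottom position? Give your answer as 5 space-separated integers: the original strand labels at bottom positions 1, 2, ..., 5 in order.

Gen 1 (s2^-1): strand 2 crosses under strand 3. Perm now: [1 3 2 4 5]
Gen 2 (s3): strand 2 crosses over strand 4. Perm now: [1 3 4 2 5]
Gen 3 (s3^-1): strand 4 crosses under strand 2. Perm now: [1 3 2 4 5]
Gen 4 (s3^-1): strand 2 crosses under strand 4. Perm now: [1 3 4 2 5]
Gen 5 (s2): strand 3 crosses over strand 4. Perm now: [1 4 3 2 5]
Gen 6 (s4^-1): strand 2 crosses under strand 5. Perm now: [1 4 3 5 2]
Gen 7 (s2^-1): strand 4 crosses under strand 3. Perm now: [1 3 4 5 2]
Gen 8 (s1^-1): strand 1 crosses under strand 3. Perm now: [3 1 4 5 2]
Gen 9 (s4): strand 5 crosses over strand 2. Perm now: [3 1 4 2 5]

Answer: 3 1 4 2 5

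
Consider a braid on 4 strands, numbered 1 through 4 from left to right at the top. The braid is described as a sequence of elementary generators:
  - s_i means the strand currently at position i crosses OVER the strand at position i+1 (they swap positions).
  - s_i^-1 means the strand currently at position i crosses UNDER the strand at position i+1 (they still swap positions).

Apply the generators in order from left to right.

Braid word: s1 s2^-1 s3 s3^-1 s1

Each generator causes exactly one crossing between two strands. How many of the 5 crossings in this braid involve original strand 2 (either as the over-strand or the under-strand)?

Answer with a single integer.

Answer: 2

Derivation:
Gen 1: crossing 1x2. Involves strand 2? yes. Count so far: 1
Gen 2: crossing 1x3. Involves strand 2? no. Count so far: 1
Gen 3: crossing 1x4. Involves strand 2? no. Count so far: 1
Gen 4: crossing 4x1. Involves strand 2? no. Count so far: 1
Gen 5: crossing 2x3. Involves strand 2? yes. Count so far: 2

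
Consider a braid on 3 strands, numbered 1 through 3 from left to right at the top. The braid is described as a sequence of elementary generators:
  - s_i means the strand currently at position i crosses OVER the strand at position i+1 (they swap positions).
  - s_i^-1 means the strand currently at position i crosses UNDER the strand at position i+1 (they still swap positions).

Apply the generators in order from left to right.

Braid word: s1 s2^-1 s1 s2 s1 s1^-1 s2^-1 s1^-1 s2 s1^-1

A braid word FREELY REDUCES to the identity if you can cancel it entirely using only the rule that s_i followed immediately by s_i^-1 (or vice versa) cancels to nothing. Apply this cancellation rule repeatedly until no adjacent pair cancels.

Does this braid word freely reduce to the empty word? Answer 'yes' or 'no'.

Answer: yes

Derivation:
Gen 1 (s1): push. Stack: [s1]
Gen 2 (s2^-1): push. Stack: [s1 s2^-1]
Gen 3 (s1): push. Stack: [s1 s2^-1 s1]
Gen 4 (s2): push. Stack: [s1 s2^-1 s1 s2]
Gen 5 (s1): push. Stack: [s1 s2^-1 s1 s2 s1]
Gen 6 (s1^-1): cancels prior s1. Stack: [s1 s2^-1 s1 s2]
Gen 7 (s2^-1): cancels prior s2. Stack: [s1 s2^-1 s1]
Gen 8 (s1^-1): cancels prior s1. Stack: [s1 s2^-1]
Gen 9 (s2): cancels prior s2^-1. Stack: [s1]
Gen 10 (s1^-1): cancels prior s1. Stack: []
Reduced word: (empty)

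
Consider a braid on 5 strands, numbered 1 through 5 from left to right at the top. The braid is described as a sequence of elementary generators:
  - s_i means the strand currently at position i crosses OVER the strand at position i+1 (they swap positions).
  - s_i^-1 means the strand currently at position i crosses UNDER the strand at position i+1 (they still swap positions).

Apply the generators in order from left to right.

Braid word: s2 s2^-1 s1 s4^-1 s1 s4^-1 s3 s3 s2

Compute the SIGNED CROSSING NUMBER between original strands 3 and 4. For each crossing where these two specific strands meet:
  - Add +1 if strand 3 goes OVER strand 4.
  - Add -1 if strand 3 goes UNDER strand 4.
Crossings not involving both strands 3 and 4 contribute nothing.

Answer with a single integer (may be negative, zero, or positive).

Answer: 0

Derivation:
Gen 1: crossing 2x3. Both 3&4? no. Sum: 0
Gen 2: crossing 3x2. Both 3&4? no. Sum: 0
Gen 3: crossing 1x2. Both 3&4? no. Sum: 0
Gen 4: crossing 4x5. Both 3&4? no. Sum: 0
Gen 5: crossing 2x1. Both 3&4? no. Sum: 0
Gen 6: crossing 5x4. Both 3&4? no. Sum: 0
Gen 7: 3 over 4. Both 3&4? yes. Contrib: +1. Sum: 1
Gen 8: 4 over 3. Both 3&4? yes. Contrib: -1. Sum: 0
Gen 9: crossing 2x3. Both 3&4? no. Sum: 0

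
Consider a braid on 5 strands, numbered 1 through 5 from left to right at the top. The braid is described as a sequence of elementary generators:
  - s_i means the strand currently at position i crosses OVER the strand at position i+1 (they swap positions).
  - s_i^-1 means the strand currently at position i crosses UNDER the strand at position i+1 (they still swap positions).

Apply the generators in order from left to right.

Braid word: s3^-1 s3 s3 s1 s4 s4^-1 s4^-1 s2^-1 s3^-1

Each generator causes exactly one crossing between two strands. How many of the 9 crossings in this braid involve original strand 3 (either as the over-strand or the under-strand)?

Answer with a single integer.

Gen 1: crossing 3x4. Involves strand 3? yes. Count so far: 1
Gen 2: crossing 4x3. Involves strand 3? yes. Count so far: 2
Gen 3: crossing 3x4. Involves strand 3? yes. Count so far: 3
Gen 4: crossing 1x2. Involves strand 3? no. Count so far: 3
Gen 5: crossing 3x5. Involves strand 3? yes. Count so far: 4
Gen 6: crossing 5x3. Involves strand 3? yes. Count so far: 5
Gen 7: crossing 3x5. Involves strand 3? yes. Count so far: 6
Gen 8: crossing 1x4. Involves strand 3? no. Count so far: 6
Gen 9: crossing 1x5. Involves strand 3? no. Count so far: 6

Answer: 6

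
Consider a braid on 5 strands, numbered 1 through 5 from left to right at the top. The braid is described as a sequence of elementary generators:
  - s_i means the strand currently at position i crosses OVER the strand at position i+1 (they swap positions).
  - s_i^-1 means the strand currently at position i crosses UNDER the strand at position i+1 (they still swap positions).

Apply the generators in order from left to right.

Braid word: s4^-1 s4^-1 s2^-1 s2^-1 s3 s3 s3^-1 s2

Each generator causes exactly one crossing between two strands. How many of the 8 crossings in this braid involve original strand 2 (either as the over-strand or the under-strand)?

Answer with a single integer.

Gen 1: crossing 4x5. Involves strand 2? no. Count so far: 0
Gen 2: crossing 5x4. Involves strand 2? no. Count so far: 0
Gen 3: crossing 2x3. Involves strand 2? yes. Count so far: 1
Gen 4: crossing 3x2. Involves strand 2? yes. Count so far: 2
Gen 5: crossing 3x4. Involves strand 2? no. Count so far: 2
Gen 6: crossing 4x3. Involves strand 2? no. Count so far: 2
Gen 7: crossing 3x4. Involves strand 2? no. Count so far: 2
Gen 8: crossing 2x4. Involves strand 2? yes. Count so far: 3

Answer: 3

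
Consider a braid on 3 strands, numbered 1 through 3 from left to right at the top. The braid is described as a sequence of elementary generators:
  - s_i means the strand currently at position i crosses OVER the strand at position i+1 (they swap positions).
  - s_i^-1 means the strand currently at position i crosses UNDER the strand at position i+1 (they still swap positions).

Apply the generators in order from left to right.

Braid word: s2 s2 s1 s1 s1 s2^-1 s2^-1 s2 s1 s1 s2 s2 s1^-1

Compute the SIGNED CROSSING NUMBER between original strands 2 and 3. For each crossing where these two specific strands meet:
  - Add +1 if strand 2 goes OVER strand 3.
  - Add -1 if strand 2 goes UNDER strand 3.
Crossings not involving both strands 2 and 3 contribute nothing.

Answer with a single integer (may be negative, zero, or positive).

Gen 1: 2 over 3. Both 2&3? yes. Contrib: +1. Sum: 1
Gen 2: 3 over 2. Both 2&3? yes. Contrib: -1. Sum: 0
Gen 3: crossing 1x2. Both 2&3? no. Sum: 0
Gen 4: crossing 2x1. Both 2&3? no. Sum: 0
Gen 5: crossing 1x2. Both 2&3? no. Sum: 0
Gen 6: crossing 1x3. Both 2&3? no. Sum: 0
Gen 7: crossing 3x1. Both 2&3? no. Sum: 0
Gen 8: crossing 1x3. Both 2&3? no. Sum: 0
Gen 9: 2 over 3. Both 2&3? yes. Contrib: +1. Sum: 1
Gen 10: 3 over 2. Both 2&3? yes. Contrib: -1. Sum: 0
Gen 11: crossing 3x1. Both 2&3? no. Sum: 0
Gen 12: crossing 1x3. Both 2&3? no. Sum: 0
Gen 13: 2 under 3. Both 2&3? yes. Contrib: -1. Sum: -1

Answer: -1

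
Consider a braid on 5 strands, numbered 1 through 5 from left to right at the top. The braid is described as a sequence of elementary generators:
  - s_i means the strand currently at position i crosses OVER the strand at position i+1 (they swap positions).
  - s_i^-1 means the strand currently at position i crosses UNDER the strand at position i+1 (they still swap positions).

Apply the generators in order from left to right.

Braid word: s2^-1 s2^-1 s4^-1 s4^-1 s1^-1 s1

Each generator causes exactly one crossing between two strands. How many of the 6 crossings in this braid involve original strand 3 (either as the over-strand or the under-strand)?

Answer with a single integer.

Gen 1: crossing 2x3. Involves strand 3? yes. Count so far: 1
Gen 2: crossing 3x2. Involves strand 3? yes. Count so far: 2
Gen 3: crossing 4x5. Involves strand 3? no. Count so far: 2
Gen 4: crossing 5x4. Involves strand 3? no. Count so far: 2
Gen 5: crossing 1x2. Involves strand 3? no. Count so far: 2
Gen 6: crossing 2x1. Involves strand 3? no. Count so far: 2

Answer: 2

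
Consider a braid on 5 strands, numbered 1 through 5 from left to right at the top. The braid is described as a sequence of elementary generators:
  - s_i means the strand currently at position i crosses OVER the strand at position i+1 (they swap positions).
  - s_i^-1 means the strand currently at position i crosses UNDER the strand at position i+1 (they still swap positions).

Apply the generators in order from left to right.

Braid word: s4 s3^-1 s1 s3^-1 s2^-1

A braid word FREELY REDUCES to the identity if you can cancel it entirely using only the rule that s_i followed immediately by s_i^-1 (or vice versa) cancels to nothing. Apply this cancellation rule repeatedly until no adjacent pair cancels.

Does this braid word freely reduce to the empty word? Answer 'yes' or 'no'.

Answer: no

Derivation:
Gen 1 (s4): push. Stack: [s4]
Gen 2 (s3^-1): push. Stack: [s4 s3^-1]
Gen 3 (s1): push. Stack: [s4 s3^-1 s1]
Gen 4 (s3^-1): push. Stack: [s4 s3^-1 s1 s3^-1]
Gen 5 (s2^-1): push. Stack: [s4 s3^-1 s1 s3^-1 s2^-1]
Reduced word: s4 s3^-1 s1 s3^-1 s2^-1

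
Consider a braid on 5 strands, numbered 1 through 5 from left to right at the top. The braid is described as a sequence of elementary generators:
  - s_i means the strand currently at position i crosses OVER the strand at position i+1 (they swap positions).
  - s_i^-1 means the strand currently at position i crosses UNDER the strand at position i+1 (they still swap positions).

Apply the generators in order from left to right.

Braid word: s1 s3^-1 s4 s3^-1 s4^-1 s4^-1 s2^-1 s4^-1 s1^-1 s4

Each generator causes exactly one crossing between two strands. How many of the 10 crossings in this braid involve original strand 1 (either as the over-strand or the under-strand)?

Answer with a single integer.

Answer: 2

Derivation:
Gen 1: crossing 1x2. Involves strand 1? yes. Count so far: 1
Gen 2: crossing 3x4. Involves strand 1? no. Count so far: 1
Gen 3: crossing 3x5. Involves strand 1? no. Count so far: 1
Gen 4: crossing 4x5. Involves strand 1? no. Count so far: 1
Gen 5: crossing 4x3. Involves strand 1? no. Count so far: 1
Gen 6: crossing 3x4. Involves strand 1? no. Count so far: 1
Gen 7: crossing 1x5. Involves strand 1? yes. Count so far: 2
Gen 8: crossing 4x3. Involves strand 1? no. Count so far: 2
Gen 9: crossing 2x5. Involves strand 1? no. Count so far: 2
Gen 10: crossing 3x4. Involves strand 1? no. Count so far: 2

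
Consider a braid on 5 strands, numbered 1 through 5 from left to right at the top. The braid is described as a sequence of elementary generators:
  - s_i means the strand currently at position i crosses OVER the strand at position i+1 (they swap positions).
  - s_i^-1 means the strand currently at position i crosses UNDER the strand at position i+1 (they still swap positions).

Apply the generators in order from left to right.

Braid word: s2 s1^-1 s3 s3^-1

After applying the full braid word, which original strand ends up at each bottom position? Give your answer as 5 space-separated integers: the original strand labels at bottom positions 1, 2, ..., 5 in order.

Gen 1 (s2): strand 2 crosses over strand 3. Perm now: [1 3 2 4 5]
Gen 2 (s1^-1): strand 1 crosses under strand 3. Perm now: [3 1 2 4 5]
Gen 3 (s3): strand 2 crosses over strand 4. Perm now: [3 1 4 2 5]
Gen 4 (s3^-1): strand 4 crosses under strand 2. Perm now: [3 1 2 4 5]

Answer: 3 1 2 4 5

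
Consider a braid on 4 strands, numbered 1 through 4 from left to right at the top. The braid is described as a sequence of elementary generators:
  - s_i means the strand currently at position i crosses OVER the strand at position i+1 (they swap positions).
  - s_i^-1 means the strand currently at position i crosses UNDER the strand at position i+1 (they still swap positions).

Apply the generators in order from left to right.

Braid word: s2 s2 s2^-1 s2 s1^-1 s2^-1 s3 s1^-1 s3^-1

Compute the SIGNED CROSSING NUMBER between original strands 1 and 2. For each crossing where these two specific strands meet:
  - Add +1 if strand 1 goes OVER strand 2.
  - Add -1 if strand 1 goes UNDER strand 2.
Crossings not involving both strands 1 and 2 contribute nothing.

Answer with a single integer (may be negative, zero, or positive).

Gen 1: crossing 2x3. Both 1&2? no. Sum: 0
Gen 2: crossing 3x2. Both 1&2? no. Sum: 0
Gen 3: crossing 2x3. Both 1&2? no. Sum: 0
Gen 4: crossing 3x2. Both 1&2? no. Sum: 0
Gen 5: 1 under 2. Both 1&2? yes. Contrib: -1. Sum: -1
Gen 6: crossing 1x3. Both 1&2? no. Sum: -1
Gen 7: crossing 1x4. Both 1&2? no. Sum: -1
Gen 8: crossing 2x3. Both 1&2? no. Sum: -1
Gen 9: crossing 4x1. Both 1&2? no. Sum: -1

Answer: -1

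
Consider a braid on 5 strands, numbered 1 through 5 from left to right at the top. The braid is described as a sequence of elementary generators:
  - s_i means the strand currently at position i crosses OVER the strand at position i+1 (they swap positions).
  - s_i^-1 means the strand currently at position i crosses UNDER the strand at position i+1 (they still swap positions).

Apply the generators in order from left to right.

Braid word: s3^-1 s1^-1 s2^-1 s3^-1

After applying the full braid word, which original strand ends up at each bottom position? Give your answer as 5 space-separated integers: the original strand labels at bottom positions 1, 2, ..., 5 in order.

Gen 1 (s3^-1): strand 3 crosses under strand 4. Perm now: [1 2 4 3 5]
Gen 2 (s1^-1): strand 1 crosses under strand 2. Perm now: [2 1 4 3 5]
Gen 3 (s2^-1): strand 1 crosses under strand 4. Perm now: [2 4 1 3 5]
Gen 4 (s3^-1): strand 1 crosses under strand 3. Perm now: [2 4 3 1 5]

Answer: 2 4 3 1 5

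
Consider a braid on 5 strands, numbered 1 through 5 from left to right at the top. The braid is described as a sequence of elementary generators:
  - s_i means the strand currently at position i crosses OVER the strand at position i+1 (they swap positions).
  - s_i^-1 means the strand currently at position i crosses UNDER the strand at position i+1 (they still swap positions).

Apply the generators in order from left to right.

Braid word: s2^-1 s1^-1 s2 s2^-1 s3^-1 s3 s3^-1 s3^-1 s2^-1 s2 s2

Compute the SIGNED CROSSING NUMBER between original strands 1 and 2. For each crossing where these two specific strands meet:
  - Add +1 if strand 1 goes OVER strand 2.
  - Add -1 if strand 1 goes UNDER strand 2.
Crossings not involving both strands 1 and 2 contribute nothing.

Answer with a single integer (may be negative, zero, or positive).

Answer: 1

Derivation:
Gen 1: crossing 2x3. Both 1&2? no. Sum: 0
Gen 2: crossing 1x3. Both 1&2? no. Sum: 0
Gen 3: 1 over 2. Both 1&2? yes. Contrib: +1. Sum: 1
Gen 4: 2 under 1. Both 1&2? yes. Contrib: +1. Sum: 2
Gen 5: crossing 2x4. Both 1&2? no. Sum: 2
Gen 6: crossing 4x2. Both 1&2? no. Sum: 2
Gen 7: crossing 2x4. Both 1&2? no. Sum: 2
Gen 8: crossing 4x2. Both 1&2? no. Sum: 2
Gen 9: 1 under 2. Both 1&2? yes. Contrib: -1. Sum: 1
Gen 10: 2 over 1. Both 1&2? yes. Contrib: -1. Sum: 0
Gen 11: 1 over 2. Both 1&2? yes. Contrib: +1. Sum: 1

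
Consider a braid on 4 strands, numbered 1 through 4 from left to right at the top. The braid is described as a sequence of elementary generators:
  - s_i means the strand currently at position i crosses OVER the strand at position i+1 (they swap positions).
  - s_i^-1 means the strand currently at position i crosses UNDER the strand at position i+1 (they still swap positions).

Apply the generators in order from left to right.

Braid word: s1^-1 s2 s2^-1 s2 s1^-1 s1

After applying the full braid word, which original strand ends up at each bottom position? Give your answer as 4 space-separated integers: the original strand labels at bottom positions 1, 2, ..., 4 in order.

Gen 1 (s1^-1): strand 1 crosses under strand 2. Perm now: [2 1 3 4]
Gen 2 (s2): strand 1 crosses over strand 3. Perm now: [2 3 1 4]
Gen 3 (s2^-1): strand 3 crosses under strand 1. Perm now: [2 1 3 4]
Gen 4 (s2): strand 1 crosses over strand 3. Perm now: [2 3 1 4]
Gen 5 (s1^-1): strand 2 crosses under strand 3. Perm now: [3 2 1 4]
Gen 6 (s1): strand 3 crosses over strand 2. Perm now: [2 3 1 4]

Answer: 2 3 1 4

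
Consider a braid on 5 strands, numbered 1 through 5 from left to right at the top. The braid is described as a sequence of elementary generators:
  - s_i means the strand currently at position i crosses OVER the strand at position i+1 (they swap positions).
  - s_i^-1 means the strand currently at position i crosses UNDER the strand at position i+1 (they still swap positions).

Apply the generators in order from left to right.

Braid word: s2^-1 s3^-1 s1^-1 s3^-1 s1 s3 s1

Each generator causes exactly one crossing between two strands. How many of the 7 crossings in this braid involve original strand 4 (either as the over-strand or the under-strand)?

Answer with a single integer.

Answer: 3

Derivation:
Gen 1: crossing 2x3. Involves strand 4? no. Count so far: 0
Gen 2: crossing 2x4. Involves strand 4? yes. Count so far: 1
Gen 3: crossing 1x3. Involves strand 4? no. Count so far: 1
Gen 4: crossing 4x2. Involves strand 4? yes. Count so far: 2
Gen 5: crossing 3x1. Involves strand 4? no. Count so far: 2
Gen 6: crossing 2x4. Involves strand 4? yes. Count so far: 3
Gen 7: crossing 1x3. Involves strand 4? no. Count so far: 3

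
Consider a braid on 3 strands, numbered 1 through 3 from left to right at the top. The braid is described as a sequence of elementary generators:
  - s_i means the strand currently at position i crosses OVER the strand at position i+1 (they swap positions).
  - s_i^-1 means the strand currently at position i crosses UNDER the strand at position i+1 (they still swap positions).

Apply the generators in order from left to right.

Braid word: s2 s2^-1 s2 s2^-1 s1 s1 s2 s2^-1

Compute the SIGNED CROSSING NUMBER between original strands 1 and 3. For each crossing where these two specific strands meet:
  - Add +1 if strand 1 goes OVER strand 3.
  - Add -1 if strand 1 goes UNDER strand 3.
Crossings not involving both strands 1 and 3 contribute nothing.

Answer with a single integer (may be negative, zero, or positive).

Answer: 0

Derivation:
Gen 1: crossing 2x3. Both 1&3? no. Sum: 0
Gen 2: crossing 3x2. Both 1&3? no. Sum: 0
Gen 3: crossing 2x3. Both 1&3? no. Sum: 0
Gen 4: crossing 3x2. Both 1&3? no. Sum: 0
Gen 5: crossing 1x2. Both 1&3? no. Sum: 0
Gen 6: crossing 2x1. Both 1&3? no. Sum: 0
Gen 7: crossing 2x3. Both 1&3? no. Sum: 0
Gen 8: crossing 3x2. Both 1&3? no. Sum: 0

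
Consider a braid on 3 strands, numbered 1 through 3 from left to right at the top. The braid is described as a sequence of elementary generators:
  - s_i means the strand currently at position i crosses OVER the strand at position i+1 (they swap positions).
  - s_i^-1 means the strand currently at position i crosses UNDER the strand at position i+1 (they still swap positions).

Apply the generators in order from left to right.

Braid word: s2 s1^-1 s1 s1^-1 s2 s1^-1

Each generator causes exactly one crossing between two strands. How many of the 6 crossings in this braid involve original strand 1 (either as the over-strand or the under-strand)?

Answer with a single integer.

Answer: 4

Derivation:
Gen 1: crossing 2x3. Involves strand 1? no. Count so far: 0
Gen 2: crossing 1x3. Involves strand 1? yes. Count so far: 1
Gen 3: crossing 3x1. Involves strand 1? yes. Count so far: 2
Gen 4: crossing 1x3. Involves strand 1? yes. Count so far: 3
Gen 5: crossing 1x2. Involves strand 1? yes. Count so far: 4
Gen 6: crossing 3x2. Involves strand 1? no. Count so far: 4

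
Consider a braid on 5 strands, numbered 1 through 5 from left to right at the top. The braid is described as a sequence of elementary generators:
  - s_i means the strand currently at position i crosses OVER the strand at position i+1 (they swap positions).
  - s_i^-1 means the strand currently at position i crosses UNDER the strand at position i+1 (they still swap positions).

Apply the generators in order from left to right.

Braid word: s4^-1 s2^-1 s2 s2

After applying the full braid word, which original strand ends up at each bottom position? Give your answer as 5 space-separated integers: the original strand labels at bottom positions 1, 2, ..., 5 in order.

Gen 1 (s4^-1): strand 4 crosses under strand 5. Perm now: [1 2 3 5 4]
Gen 2 (s2^-1): strand 2 crosses under strand 3. Perm now: [1 3 2 5 4]
Gen 3 (s2): strand 3 crosses over strand 2. Perm now: [1 2 3 5 4]
Gen 4 (s2): strand 2 crosses over strand 3. Perm now: [1 3 2 5 4]

Answer: 1 3 2 5 4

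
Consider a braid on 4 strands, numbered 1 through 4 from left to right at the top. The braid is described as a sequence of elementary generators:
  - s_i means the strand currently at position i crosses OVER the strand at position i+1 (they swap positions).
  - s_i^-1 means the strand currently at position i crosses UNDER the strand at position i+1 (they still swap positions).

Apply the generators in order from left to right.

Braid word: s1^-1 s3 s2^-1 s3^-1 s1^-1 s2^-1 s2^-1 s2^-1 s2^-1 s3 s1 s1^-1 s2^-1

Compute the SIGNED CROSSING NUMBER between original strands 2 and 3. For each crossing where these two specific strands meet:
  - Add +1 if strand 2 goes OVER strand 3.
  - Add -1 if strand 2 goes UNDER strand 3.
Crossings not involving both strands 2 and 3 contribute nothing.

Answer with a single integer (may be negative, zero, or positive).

Answer: 0

Derivation:
Gen 1: crossing 1x2. Both 2&3? no. Sum: 0
Gen 2: crossing 3x4. Both 2&3? no. Sum: 0
Gen 3: crossing 1x4. Both 2&3? no. Sum: 0
Gen 4: crossing 1x3. Both 2&3? no. Sum: 0
Gen 5: crossing 2x4. Both 2&3? no. Sum: 0
Gen 6: 2 under 3. Both 2&3? yes. Contrib: -1. Sum: -1
Gen 7: 3 under 2. Both 2&3? yes. Contrib: +1. Sum: 0
Gen 8: 2 under 3. Both 2&3? yes. Contrib: -1. Sum: -1
Gen 9: 3 under 2. Both 2&3? yes. Contrib: +1. Sum: 0
Gen 10: crossing 3x1. Both 2&3? no. Sum: 0
Gen 11: crossing 4x2. Both 2&3? no. Sum: 0
Gen 12: crossing 2x4. Both 2&3? no. Sum: 0
Gen 13: crossing 2x1. Both 2&3? no. Sum: 0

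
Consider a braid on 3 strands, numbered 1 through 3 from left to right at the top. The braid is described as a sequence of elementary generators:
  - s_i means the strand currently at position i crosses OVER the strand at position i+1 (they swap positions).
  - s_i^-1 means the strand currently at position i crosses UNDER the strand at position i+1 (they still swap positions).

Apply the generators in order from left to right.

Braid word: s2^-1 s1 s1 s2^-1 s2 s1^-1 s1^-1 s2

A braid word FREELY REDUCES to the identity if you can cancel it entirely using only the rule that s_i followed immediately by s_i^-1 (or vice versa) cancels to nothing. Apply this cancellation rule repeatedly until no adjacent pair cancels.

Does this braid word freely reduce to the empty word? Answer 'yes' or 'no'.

Gen 1 (s2^-1): push. Stack: [s2^-1]
Gen 2 (s1): push. Stack: [s2^-1 s1]
Gen 3 (s1): push. Stack: [s2^-1 s1 s1]
Gen 4 (s2^-1): push. Stack: [s2^-1 s1 s1 s2^-1]
Gen 5 (s2): cancels prior s2^-1. Stack: [s2^-1 s1 s1]
Gen 6 (s1^-1): cancels prior s1. Stack: [s2^-1 s1]
Gen 7 (s1^-1): cancels prior s1. Stack: [s2^-1]
Gen 8 (s2): cancels prior s2^-1. Stack: []
Reduced word: (empty)

Answer: yes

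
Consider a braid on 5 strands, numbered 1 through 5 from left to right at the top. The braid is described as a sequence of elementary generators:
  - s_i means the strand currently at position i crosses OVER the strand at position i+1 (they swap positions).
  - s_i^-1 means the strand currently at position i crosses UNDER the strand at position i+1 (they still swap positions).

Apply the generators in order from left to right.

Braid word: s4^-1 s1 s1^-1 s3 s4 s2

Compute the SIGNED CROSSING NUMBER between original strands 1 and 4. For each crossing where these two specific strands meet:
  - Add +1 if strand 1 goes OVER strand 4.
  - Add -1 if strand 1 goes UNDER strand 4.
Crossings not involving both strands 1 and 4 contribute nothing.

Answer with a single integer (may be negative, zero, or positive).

Answer: 0

Derivation:
Gen 1: crossing 4x5. Both 1&4? no. Sum: 0
Gen 2: crossing 1x2. Both 1&4? no. Sum: 0
Gen 3: crossing 2x1. Both 1&4? no. Sum: 0
Gen 4: crossing 3x5. Both 1&4? no. Sum: 0
Gen 5: crossing 3x4. Both 1&4? no. Sum: 0
Gen 6: crossing 2x5. Both 1&4? no. Sum: 0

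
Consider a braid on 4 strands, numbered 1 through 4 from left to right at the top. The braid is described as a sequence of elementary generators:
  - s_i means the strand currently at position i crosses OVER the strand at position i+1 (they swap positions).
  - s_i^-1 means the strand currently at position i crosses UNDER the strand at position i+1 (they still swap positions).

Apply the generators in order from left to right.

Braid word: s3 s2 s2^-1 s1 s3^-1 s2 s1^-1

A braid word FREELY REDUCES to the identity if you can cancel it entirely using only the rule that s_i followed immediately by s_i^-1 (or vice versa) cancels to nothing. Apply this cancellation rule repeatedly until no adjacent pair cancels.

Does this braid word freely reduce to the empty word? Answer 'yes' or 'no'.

Answer: no

Derivation:
Gen 1 (s3): push. Stack: [s3]
Gen 2 (s2): push. Stack: [s3 s2]
Gen 3 (s2^-1): cancels prior s2. Stack: [s3]
Gen 4 (s1): push. Stack: [s3 s1]
Gen 5 (s3^-1): push. Stack: [s3 s1 s3^-1]
Gen 6 (s2): push. Stack: [s3 s1 s3^-1 s2]
Gen 7 (s1^-1): push. Stack: [s3 s1 s3^-1 s2 s1^-1]
Reduced word: s3 s1 s3^-1 s2 s1^-1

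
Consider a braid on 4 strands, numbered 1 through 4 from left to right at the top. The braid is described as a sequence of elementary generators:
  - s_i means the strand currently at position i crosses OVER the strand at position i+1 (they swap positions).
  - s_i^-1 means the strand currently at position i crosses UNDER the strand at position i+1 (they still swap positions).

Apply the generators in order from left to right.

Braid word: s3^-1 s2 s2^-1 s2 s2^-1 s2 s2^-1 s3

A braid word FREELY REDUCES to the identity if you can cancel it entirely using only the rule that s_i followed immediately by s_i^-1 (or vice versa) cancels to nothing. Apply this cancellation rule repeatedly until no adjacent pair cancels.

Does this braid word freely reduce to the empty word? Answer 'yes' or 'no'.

Answer: yes

Derivation:
Gen 1 (s3^-1): push. Stack: [s3^-1]
Gen 2 (s2): push. Stack: [s3^-1 s2]
Gen 3 (s2^-1): cancels prior s2. Stack: [s3^-1]
Gen 4 (s2): push. Stack: [s3^-1 s2]
Gen 5 (s2^-1): cancels prior s2. Stack: [s3^-1]
Gen 6 (s2): push. Stack: [s3^-1 s2]
Gen 7 (s2^-1): cancels prior s2. Stack: [s3^-1]
Gen 8 (s3): cancels prior s3^-1. Stack: []
Reduced word: (empty)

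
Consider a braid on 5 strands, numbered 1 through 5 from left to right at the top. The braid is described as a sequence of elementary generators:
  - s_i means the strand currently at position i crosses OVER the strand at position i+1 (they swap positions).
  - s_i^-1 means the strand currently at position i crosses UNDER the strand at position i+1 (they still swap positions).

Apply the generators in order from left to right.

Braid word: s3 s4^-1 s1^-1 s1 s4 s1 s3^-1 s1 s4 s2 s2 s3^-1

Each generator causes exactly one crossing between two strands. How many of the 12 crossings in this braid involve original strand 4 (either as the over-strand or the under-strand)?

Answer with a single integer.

Answer: 3

Derivation:
Gen 1: crossing 3x4. Involves strand 4? yes. Count so far: 1
Gen 2: crossing 3x5. Involves strand 4? no. Count so far: 1
Gen 3: crossing 1x2. Involves strand 4? no. Count so far: 1
Gen 4: crossing 2x1. Involves strand 4? no. Count so far: 1
Gen 5: crossing 5x3. Involves strand 4? no. Count so far: 1
Gen 6: crossing 1x2. Involves strand 4? no. Count so far: 1
Gen 7: crossing 4x3. Involves strand 4? yes. Count so far: 2
Gen 8: crossing 2x1. Involves strand 4? no. Count so far: 2
Gen 9: crossing 4x5. Involves strand 4? yes. Count so far: 3
Gen 10: crossing 2x3. Involves strand 4? no. Count so far: 3
Gen 11: crossing 3x2. Involves strand 4? no. Count so far: 3
Gen 12: crossing 3x5. Involves strand 4? no. Count so far: 3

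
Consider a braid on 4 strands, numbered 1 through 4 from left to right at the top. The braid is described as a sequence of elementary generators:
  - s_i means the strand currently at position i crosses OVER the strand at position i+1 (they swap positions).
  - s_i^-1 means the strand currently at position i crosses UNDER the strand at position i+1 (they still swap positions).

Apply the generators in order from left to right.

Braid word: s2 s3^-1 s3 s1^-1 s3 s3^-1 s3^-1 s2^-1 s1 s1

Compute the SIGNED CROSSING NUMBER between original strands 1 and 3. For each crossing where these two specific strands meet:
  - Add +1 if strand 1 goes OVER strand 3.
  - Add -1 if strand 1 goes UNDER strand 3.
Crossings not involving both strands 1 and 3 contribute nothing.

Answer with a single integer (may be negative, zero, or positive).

Gen 1: crossing 2x3. Both 1&3? no. Sum: 0
Gen 2: crossing 2x4. Both 1&3? no. Sum: 0
Gen 3: crossing 4x2. Both 1&3? no. Sum: 0
Gen 4: 1 under 3. Both 1&3? yes. Contrib: -1. Sum: -1
Gen 5: crossing 2x4. Both 1&3? no. Sum: -1
Gen 6: crossing 4x2. Both 1&3? no. Sum: -1
Gen 7: crossing 2x4. Both 1&3? no. Sum: -1
Gen 8: crossing 1x4. Both 1&3? no. Sum: -1
Gen 9: crossing 3x4. Both 1&3? no. Sum: -1
Gen 10: crossing 4x3. Both 1&3? no. Sum: -1

Answer: -1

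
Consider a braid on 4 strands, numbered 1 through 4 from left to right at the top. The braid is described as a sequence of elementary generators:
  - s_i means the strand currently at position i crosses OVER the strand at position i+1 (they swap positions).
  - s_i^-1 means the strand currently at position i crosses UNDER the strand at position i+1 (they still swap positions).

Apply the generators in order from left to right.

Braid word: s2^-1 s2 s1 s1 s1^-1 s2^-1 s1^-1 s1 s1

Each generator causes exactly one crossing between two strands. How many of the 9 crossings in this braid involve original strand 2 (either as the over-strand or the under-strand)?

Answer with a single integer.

Gen 1: crossing 2x3. Involves strand 2? yes. Count so far: 1
Gen 2: crossing 3x2. Involves strand 2? yes. Count so far: 2
Gen 3: crossing 1x2. Involves strand 2? yes. Count so far: 3
Gen 4: crossing 2x1. Involves strand 2? yes. Count so far: 4
Gen 5: crossing 1x2. Involves strand 2? yes. Count so far: 5
Gen 6: crossing 1x3. Involves strand 2? no. Count so far: 5
Gen 7: crossing 2x3. Involves strand 2? yes. Count so far: 6
Gen 8: crossing 3x2. Involves strand 2? yes. Count so far: 7
Gen 9: crossing 2x3. Involves strand 2? yes. Count so far: 8

Answer: 8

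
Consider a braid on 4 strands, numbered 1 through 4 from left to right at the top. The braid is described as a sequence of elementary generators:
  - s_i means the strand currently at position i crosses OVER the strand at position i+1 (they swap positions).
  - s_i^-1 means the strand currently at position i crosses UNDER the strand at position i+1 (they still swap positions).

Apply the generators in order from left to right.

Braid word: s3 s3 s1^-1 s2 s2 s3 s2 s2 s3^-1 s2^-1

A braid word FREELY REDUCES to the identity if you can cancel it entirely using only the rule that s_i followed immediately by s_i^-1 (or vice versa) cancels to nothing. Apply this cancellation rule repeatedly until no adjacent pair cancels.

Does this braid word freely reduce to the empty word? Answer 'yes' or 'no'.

Gen 1 (s3): push. Stack: [s3]
Gen 2 (s3): push. Stack: [s3 s3]
Gen 3 (s1^-1): push. Stack: [s3 s3 s1^-1]
Gen 4 (s2): push. Stack: [s3 s3 s1^-1 s2]
Gen 5 (s2): push. Stack: [s3 s3 s1^-1 s2 s2]
Gen 6 (s3): push. Stack: [s3 s3 s1^-1 s2 s2 s3]
Gen 7 (s2): push. Stack: [s3 s3 s1^-1 s2 s2 s3 s2]
Gen 8 (s2): push. Stack: [s3 s3 s1^-1 s2 s2 s3 s2 s2]
Gen 9 (s3^-1): push. Stack: [s3 s3 s1^-1 s2 s2 s3 s2 s2 s3^-1]
Gen 10 (s2^-1): push. Stack: [s3 s3 s1^-1 s2 s2 s3 s2 s2 s3^-1 s2^-1]
Reduced word: s3 s3 s1^-1 s2 s2 s3 s2 s2 s3^-1 s2^-1

Answer: no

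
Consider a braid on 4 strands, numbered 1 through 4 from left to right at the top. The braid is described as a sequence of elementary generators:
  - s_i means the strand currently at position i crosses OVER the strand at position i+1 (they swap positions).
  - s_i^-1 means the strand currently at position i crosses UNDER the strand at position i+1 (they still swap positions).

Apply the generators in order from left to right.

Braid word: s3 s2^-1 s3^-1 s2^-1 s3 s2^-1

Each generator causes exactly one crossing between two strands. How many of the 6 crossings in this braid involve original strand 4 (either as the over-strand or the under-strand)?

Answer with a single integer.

Gen 1: crossing 3x4. Involves strand 4? yes. Count so far: 1
Gen 2: crossing 2x4. Involves strand 4? yes. Count so far: 2
Gen 3: crossing 2x3. Involves strand 4? no. Count so far: 2
Gen 4: crossing 4x3. Involves strand 4? yes. Count so far: 3
Gen 5: crossing 4x2. Involves strand 4? yes. Count so far: 4
Gen 6: crossing 3x2. Involves strand 4? no. Count so far: 4

Answer: 4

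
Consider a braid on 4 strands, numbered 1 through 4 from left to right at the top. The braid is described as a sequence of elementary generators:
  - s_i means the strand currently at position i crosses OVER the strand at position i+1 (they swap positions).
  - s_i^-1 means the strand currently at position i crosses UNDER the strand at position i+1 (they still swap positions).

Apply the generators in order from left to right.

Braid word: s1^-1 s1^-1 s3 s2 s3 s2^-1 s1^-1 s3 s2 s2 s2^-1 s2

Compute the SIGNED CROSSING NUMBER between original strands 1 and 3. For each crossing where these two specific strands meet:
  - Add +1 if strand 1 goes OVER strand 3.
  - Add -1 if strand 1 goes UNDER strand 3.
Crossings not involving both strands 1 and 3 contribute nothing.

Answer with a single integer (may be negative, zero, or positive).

Gen 1: crossing 1x2. Both 1&3? no. Sum: 0
Gen 2: crossing 2x1. Both 1&3? no. Sum: 0
Gen 3: crossing 3x4. Both 1&3? no. Sum: 0
Gen 4: crossing 2x4. Both 1&3? no. Sum: 0
Gen 5: crossing 2x3. Both 1&3? no. Sum: 0
Gen 6: crossing 4x3. Both 1&3? no. Sum: 0
Gen 7: 1 under 3. Both 1&3? yes. Contrib: -1. Sum: -1
Gen 8: crossing 4x2. Both 1&3? no. Sum: -1
Gen 9: crossing 1x2. Both 1&3? no. Sum: -1
Gen 10: crossing 2x1. Both 1&3? no. Sum: -1
Gen 11: crossing 1x2. Both 1&3? no. Sum: -1
Gen 12: crossing 2x1. Both 1&3? no. Sum: -1

Answer: -1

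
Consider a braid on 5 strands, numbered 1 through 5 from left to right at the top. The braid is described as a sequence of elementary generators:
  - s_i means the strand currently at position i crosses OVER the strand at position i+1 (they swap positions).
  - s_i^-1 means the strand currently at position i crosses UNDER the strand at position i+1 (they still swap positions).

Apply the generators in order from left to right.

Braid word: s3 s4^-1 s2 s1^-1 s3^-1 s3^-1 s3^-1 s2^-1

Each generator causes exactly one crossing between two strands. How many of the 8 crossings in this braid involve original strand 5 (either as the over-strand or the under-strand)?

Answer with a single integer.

Gen 1: crossing 3x4. Involves strand 5? no. Count so far: 0
Gen 2: crossing 3x5. Involves strand 5? yes. Count so far: 1
Gen 3: crossing 2x4. Involves strand 5? no. Count so far: 1
Gen 4: crossing 1x4. Involves strand 5? no. Count so far: 1
Gen 5: crossing 2x5. Involves strand 5? yes. Count so far: 2
Gen 6: crossing 5x2. Involves strand 5? yes. Count so far: 3
Gen 7: crossing 2x5. Involves strand 5? yes. Count so far: 4
Gen 8: crossing 1x5. Involves strand 5? yes. Count so far: 5

Answer: 5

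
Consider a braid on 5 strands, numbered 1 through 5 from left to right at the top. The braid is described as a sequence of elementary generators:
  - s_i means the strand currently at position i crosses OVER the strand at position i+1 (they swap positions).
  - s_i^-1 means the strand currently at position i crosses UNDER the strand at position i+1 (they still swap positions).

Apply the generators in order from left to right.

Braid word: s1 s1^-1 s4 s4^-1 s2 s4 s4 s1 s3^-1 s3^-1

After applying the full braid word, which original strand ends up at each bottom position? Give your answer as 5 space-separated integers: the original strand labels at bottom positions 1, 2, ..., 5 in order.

Gen 1 (s1): strand 1 crosses over strand 2. Perm now: [2 1 3 4 5]
Gen 2 (s1^-1): strand 2 crosses under strand 1. Perm now: [1 2 3 4 5]
Gen 3 (s4): strand 4 crosses over strand 5. Perm now: [1 2 3 5 4]
Gen 4 (s4^-1): strand 5 crosses under strand 4. Perm now: [1 2 3 4 5]
Gen 5 (s2): strand 2 crosses over strand 3. Perm now: [1 3 2 4 5]
Gen 6 (s4): strand 4 crosses over strand 5. Perm now: [1 3 2 5 4]
Gen 7 (s4): strand 5 crosses over strand 4. Perm now: [1 3 2 4 5]
Gen 8 (s1): strand 1 crosses over strand 3. Perm now: [3 1 2 4 5]
Gen 9 (s3^-1): strand 2 crosses under strand 4. Perm now: [3 1 4 2 5]
Gen 10 (s3^-1): strand 4 crosses under strand 2. Perm now: [3 1 2 4 5]

Answer: 3 1 2 4 5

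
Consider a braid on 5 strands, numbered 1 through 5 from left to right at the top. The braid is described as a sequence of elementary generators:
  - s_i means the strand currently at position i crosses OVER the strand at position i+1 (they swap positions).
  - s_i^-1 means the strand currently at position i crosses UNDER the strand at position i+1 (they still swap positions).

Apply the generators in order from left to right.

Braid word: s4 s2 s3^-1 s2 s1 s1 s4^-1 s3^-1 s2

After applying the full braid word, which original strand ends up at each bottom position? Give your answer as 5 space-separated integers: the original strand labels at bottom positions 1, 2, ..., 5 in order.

Gen 1 (s4): strand 4 crosses over strand 5. Perm now: [1 2 3 5 4]
Gen 2 (s2): strand 2 crosses over strand 3. Perm now: [1 3 2 5 4]
Gen 3 (s3^-1): strand 2 crosses under strand 5. Perm now: [1 3 5 2 4]
Gen 4 (s2): strand 3 crosses over strand 5. Perm now: [1 5 3 2 4]
Gen 5 (s1): strand 1 crosses over strand 5. Perm now: [5 1 3 2 4]
Gen 6 (s1): strand 5 crosses over strand 1. Perm now: [1 5 3 2 4]
Gen 7 (s4^-1): strand 2 crosses under strand 4. Perm now: [1 5 3 4 2]
Gen 8 (s3^-1): strand 3 crosses under strand 4. Perm now: [1 5 4 3 2]
Gen 9 (s2): strand 5 crosses over strand 4. Perm now: [1 4 5 3 2]

Answer: 1 4 5 3 2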